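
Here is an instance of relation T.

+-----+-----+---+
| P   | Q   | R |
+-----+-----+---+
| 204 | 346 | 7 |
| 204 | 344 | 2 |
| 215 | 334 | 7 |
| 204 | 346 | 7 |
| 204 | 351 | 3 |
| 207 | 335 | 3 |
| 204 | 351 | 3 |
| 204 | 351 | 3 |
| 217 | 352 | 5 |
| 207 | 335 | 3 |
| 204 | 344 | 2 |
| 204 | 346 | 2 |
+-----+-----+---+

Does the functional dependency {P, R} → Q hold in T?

No

(P=204, R=7): 2 rows → Q = 346, 346 ✓
(P=204, R=2): 3 rows → Q takes values {344, 346} — violation
(P=215, R=7): 1 row → Q = 334 ✓
(P=204, R=3): 3 rows → Q = 351, 351, 351 ✓
(P=207, R=3): 2 rows → Q = 335, 335 ✓
(P=217, R=5): 1 row → Q = 352 ✓
Two rows agree on {P, R} but differ on Q, so {P, R} → Q does not hold.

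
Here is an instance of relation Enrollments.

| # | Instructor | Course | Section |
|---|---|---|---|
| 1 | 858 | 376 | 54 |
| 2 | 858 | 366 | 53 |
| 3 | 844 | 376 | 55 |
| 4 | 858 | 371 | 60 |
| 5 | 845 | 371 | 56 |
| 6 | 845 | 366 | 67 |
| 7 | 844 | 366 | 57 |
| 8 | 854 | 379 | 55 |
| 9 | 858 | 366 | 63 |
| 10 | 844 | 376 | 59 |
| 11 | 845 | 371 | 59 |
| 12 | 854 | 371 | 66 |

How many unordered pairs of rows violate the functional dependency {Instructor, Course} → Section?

(Instructor=858, Course=366): violating pairs (2,9) — 1 pair.
(Instructor=844, Course=376): violating pairs (3,10) — 1 pair.
(Instructor=845, Course=371): violating pairs (5,11) — 1 pair.

3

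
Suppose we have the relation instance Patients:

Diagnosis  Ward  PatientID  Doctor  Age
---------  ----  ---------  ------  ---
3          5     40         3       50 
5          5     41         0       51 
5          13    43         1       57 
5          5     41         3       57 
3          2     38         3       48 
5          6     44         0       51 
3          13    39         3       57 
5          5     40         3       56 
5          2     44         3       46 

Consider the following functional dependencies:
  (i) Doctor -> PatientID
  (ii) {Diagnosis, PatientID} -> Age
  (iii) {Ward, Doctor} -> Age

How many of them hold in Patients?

0

(i) Doctor -> PatientID: Doctor=3: 6 rows → PatientID takes values {40, 41, 38, 39, 44} — violation; Doctor=0: 2 rows → PatientID takes values {41, 44} — violation — fails.
(ii) {Diagnosis, PatientID} -> Age: (Diagnosis=5, PatientID=41): 2 rows → Age takes values {51, 57} — violation; (Diagnosis=5, PatientID=44): 2 rows → Age takes values {51, 46} — violation — fails.
(iii) {Ward, Doctor} -> Age: (Ward=5, Doctor=3): 3 rows → Age takes values {50, 57, 56} — violation; (Ward=2, Doctor=3): 2 rows → Age takes values {48, 46} — violation — fails.
None of the 3 dependencies hold.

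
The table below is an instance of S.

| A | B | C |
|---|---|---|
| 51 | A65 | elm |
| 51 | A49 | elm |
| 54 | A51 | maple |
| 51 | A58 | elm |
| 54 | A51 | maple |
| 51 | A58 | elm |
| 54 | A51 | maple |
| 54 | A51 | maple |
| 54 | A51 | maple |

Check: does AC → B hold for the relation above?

No

(A=51, C=elm): 4 rows → B takes values {A65, A49, A58} — violation
(A=54, C=maple): 5 rows → B = A51, A51, A51, A51, A51 ✓
Two rows agree on AC but differ on B, so AC → B does not hold.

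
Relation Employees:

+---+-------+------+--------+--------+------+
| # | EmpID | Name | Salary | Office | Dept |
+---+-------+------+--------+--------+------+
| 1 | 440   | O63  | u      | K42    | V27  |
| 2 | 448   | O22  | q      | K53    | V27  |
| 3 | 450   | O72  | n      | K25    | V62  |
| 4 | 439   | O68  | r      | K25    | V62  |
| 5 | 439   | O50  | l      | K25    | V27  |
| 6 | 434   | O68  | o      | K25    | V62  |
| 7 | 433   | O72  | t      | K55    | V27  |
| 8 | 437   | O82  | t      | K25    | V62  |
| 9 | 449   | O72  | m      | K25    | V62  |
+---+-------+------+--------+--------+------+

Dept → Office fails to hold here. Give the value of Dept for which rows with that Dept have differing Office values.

Dept=V27: rows 1, 2, 5, 7 → Office takes values {K42, K53, K25, K55} — violation
Dept=V62: rows 3, 4, 6, 8, 9 → Office = K25, K25, K25, K25, K25 ✓
The only Dept value with inconsistent Office is Dept=V27.

V27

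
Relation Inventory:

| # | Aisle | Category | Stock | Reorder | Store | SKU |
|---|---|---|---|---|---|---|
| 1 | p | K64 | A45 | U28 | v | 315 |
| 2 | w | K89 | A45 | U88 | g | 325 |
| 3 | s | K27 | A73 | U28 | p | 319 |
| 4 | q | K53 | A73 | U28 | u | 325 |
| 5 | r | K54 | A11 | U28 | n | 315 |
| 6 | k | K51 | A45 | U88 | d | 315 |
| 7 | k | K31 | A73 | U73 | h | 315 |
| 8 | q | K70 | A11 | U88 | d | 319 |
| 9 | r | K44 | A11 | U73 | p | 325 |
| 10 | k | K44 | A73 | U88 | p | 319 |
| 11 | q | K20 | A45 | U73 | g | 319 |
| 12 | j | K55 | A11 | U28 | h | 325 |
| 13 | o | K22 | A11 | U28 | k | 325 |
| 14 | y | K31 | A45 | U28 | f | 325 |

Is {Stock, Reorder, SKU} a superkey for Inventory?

No

Rows 12 and 13 have the same {Stock, Reorder, SKU} value (Stock=A11, Reorder=U28, SKU=325) but are distinct tuples, so {Stock, Reorder, SKU} does not determine every attribute — not a superkey.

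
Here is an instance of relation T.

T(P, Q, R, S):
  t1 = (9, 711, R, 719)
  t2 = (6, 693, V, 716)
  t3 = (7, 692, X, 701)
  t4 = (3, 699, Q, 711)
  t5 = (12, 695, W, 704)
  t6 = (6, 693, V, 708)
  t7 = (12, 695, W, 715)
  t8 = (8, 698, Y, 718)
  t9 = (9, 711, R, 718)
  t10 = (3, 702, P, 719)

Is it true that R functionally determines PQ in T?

R=R: rows 1, 9 → {P,Q} = (9, 711), (9, 711) ✓
R=V: rows 2, 6 → {P,Q} = (6, 693), (6, 693) ✓
R=X: row 3 → {P,Q} = (7, 692) ✓
R=Q: row 4 → {P,Q} = (3, 699) ✓
R=W: rows 5, 7 → {P,Q} = (12, 695), (12, 695) ✓
R=Y: row 8 → {P,Q} = (8, 698) ✓
R=P: row 10 → {P,Q} = (3, 702) ✓
Every R value is associated with a single PQ value, so R -> PQ holds.

Yes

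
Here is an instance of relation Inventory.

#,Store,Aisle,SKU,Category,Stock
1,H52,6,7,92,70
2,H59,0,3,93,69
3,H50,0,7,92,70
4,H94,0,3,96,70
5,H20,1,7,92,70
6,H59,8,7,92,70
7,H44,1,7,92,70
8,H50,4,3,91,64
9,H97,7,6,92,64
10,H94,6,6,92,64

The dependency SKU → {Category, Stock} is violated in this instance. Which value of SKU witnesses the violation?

SKU=7: rows 1, 3, 5, 6, 7 → {Category,Stock} = (92, 70), (92, 70), (92, 70), (92, 70), (92, 70) ✓
SKU=3: rows 2, 4, 8 → {Category,Stock} takes values {(93, 69), (96, 70), (91, 64)} — violation
SKU=6: rows 9, 10 → {Category,Stock} = (92, 64), (92, 64) ✓
The only SKU value with inconsistent RHS is SKU=3.

3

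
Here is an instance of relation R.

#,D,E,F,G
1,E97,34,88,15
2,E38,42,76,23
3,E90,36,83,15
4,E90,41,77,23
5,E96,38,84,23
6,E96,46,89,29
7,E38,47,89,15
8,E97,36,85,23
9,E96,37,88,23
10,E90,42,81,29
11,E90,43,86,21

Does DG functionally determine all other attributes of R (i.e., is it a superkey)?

Rows 5 and 9 have the same DG value (D=E96, G=23) but are distinct tuples, so DG does not determine every attribute — not a superkey.

No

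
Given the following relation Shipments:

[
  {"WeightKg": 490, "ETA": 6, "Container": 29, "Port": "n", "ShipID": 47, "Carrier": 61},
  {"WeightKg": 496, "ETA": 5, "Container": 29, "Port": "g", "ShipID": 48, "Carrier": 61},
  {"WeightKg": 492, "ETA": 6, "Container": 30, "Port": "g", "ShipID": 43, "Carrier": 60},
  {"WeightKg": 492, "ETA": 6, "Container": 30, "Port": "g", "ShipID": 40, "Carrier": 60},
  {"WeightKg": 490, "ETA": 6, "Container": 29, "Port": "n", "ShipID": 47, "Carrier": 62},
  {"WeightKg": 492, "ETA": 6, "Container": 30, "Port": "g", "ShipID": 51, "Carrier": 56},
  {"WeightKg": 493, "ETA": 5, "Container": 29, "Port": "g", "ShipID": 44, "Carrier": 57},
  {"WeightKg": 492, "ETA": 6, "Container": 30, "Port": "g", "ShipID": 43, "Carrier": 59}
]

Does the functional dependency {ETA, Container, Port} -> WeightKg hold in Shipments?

(ETA=6, Container=29, Port=n): 2 rows → WeightKg = 490, 490 ✓
(ETA=5, Container=29, Port=g): 2 rows → WeightKg takes values {496, 493} — violation
(ETA=6, Container=30, Port=g): 4 rows → WeightKg = 492, 492, 492, 492 ✓
Two rows agree on {ETA, Container, Port} but differ on WeightKg, so {ETA, Container, Port} -> WeightKg does not hold.

No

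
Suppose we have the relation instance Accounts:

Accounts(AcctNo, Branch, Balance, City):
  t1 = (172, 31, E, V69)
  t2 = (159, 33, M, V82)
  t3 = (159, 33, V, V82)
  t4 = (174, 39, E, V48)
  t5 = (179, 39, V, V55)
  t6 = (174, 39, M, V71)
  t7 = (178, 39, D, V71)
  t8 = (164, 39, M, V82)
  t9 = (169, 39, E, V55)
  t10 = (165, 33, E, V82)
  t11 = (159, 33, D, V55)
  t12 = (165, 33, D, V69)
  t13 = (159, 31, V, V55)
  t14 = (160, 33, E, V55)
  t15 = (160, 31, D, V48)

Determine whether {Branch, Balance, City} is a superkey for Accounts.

Yes

All 15 rows have distinct {Branch, Balance, City} values, so {Branch, Balance, City} → (all attributes) holds and {Branch, Balance, City} is a superkey.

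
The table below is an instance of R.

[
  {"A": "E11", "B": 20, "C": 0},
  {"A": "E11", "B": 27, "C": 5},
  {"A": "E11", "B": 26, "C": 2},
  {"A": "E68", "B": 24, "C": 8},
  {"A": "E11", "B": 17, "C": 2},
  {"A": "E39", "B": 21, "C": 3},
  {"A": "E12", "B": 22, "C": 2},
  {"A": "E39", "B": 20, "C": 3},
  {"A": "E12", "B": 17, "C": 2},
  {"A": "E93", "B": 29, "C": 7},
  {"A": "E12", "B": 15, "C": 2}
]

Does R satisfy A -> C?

No

A=E11: 4 rows → C takes values {0, 5, 2} — violation
A=E68: 1 row → C = 8 ✓
A=E39: 2 rows → C = 3, 3 ✓
A=E12: 3 rows → C = 2, 2, 2 ✓
A=E93: 1 row → C = 7 ✓
Two rows agree on A but differ on C, so A -> C does not hold.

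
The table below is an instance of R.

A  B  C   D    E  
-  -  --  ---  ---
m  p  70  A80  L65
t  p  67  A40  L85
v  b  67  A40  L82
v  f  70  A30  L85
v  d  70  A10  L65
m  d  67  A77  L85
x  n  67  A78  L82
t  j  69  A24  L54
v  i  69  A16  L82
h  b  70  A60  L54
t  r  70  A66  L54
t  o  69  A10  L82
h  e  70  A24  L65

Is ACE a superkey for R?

Yes

All 13 rows have distinct ACE values, so ACE → (all attributes) holds and ACE is a superkey.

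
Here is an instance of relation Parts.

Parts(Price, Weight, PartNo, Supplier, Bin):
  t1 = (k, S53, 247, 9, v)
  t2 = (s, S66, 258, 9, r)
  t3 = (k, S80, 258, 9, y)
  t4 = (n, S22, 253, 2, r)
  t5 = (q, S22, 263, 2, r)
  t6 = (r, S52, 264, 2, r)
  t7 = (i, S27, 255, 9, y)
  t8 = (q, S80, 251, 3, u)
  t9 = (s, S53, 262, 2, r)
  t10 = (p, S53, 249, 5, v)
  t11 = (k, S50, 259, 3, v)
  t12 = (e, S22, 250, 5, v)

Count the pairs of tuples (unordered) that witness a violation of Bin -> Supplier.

Bin=v: violating pairs (1,10), (1,11), (1,12), (10,11), (11,12) — 5 pairs.
Bin=r: violating pairs (2,4), (2,5), (2,6), (2,9) — 4 pairs.
Bin=y: all 2 rows agree on Supplier — 0 pairs.

9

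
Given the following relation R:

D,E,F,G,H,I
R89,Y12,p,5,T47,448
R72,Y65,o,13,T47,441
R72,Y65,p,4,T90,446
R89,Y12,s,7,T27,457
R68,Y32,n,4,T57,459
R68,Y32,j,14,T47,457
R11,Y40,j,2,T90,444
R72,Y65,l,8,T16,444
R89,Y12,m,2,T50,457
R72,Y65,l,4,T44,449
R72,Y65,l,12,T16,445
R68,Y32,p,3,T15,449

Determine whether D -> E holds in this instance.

Yes

D=R89: 3 rows → E = Y12, Y12, Y12 ✓
D=R72: 5 rows → E = Y65, Y65, Y65, Y65, Y65 ✓
D=R68: 3 rows → E = Y32, Y32, Y32 ✓
D=R11: 1 row → E = Y40 ✓
Every D value is associated with a single E value, so D -> E holds.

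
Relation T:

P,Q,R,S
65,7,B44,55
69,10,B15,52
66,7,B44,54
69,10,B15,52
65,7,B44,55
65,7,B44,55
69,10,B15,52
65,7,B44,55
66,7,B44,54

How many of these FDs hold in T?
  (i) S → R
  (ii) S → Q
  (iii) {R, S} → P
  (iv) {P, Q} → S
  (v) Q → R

5

(i) S → R: every LHS value maps to a single RHS value — holds.
(ii) S → Q: every LHS value maps to a single RHS value — holds.
(iii) {R, S} → P: every LHS value maps to a single RHS value — holds.
(iv) {P, Q} → S: every LHS value maps to a single RHS value — holds.
(v) Q → R: every LHS value maps to a single RHS value — holds.
5 of the 5 dependencies hold.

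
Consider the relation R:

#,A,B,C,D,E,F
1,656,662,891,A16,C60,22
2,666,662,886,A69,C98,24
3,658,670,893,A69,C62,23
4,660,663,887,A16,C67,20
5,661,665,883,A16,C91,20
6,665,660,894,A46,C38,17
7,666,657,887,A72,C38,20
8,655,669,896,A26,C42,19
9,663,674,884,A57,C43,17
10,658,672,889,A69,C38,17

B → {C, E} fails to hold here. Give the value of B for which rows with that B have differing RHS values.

662

B=662: rows 1, 2 → {C,E} takes values {(891, C60), (886, C98)} — violation
B=670: row 3 → {C,E} = (893, C62) ✓
B=663: row 4 → {C,E} = (887, C67) ✓
B=665: row 5 → {C,E} = (883, C91) ✓
B=660: row 6 → {C,E} = (894, C38) ✓
B=657: row 7 → {C,E} = (887, C38) ✓
B=669: row 8 → {C,E} = (896, C42) ✓
B=674: row 9 → {C,E} = (884, C43) ✓
B=672: row 10 → {C,E} = (889, C38) ✓
The only B value with inconsistent RHS is B=662.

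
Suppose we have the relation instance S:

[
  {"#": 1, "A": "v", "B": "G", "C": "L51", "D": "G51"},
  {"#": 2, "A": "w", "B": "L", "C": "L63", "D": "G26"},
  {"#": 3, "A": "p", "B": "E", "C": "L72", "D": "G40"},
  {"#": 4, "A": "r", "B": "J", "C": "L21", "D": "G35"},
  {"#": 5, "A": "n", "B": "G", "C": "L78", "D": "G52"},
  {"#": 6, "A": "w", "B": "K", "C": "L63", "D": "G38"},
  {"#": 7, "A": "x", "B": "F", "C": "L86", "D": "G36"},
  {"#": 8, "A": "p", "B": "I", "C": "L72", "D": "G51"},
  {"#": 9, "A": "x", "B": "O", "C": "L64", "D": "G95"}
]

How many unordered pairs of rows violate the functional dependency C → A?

C=L63: all 2 rows agree on A — 0 pairs.
C=L72: all 2 rows agree on A — 0 pairs.

0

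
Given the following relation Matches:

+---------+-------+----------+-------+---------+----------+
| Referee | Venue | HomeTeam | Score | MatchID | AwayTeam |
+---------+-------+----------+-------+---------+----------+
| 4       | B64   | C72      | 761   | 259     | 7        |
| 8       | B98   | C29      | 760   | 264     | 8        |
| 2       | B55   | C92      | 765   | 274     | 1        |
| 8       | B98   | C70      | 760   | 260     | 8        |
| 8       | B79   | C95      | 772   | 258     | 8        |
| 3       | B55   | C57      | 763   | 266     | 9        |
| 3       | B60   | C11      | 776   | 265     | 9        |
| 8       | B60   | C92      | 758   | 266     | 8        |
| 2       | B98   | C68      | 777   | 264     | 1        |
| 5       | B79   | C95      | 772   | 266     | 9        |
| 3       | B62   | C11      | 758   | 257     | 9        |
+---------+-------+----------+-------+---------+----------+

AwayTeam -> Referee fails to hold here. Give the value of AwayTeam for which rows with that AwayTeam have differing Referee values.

AwayTeam=7: 1 row → Referee = 4 ✓
AwayTeam=8: 4 rows → Referee = 8, 8, 8, 8 ✓
AwayTeam=1: 2 rows → Referee = 2, 2 ✓
AwayTeam=9: 4 rows → Referee takes values {3, 5} — violation
The only AwayTeam value with inconsistent Referee is AwayTeam=9.

9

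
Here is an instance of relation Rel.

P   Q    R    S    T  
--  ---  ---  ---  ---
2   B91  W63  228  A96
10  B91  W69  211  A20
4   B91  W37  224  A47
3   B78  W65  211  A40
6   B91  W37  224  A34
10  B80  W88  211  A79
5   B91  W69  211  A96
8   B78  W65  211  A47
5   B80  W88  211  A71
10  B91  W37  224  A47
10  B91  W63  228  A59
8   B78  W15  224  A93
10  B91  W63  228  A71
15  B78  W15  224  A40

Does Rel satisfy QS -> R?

(Q=B91, S=228): 3 rows → R = W63, W63, W63 ✓
(Q=B91, S=211): 2 rows → R = W69, W69 ✓
(Q=B91, S=224): 3 rows → R = W37, W37, W37 ✓
(Q=B78, S=211): 2 rows → R = W65, W65 ✓
(Q=B80, S=211): 2 rows → R = W88, W88 ✓
(Q=B78, S=224): 2 rows → R = W15, W15 ✓
Every QS value is associated with a single R value, so QS -> R holds.

Yes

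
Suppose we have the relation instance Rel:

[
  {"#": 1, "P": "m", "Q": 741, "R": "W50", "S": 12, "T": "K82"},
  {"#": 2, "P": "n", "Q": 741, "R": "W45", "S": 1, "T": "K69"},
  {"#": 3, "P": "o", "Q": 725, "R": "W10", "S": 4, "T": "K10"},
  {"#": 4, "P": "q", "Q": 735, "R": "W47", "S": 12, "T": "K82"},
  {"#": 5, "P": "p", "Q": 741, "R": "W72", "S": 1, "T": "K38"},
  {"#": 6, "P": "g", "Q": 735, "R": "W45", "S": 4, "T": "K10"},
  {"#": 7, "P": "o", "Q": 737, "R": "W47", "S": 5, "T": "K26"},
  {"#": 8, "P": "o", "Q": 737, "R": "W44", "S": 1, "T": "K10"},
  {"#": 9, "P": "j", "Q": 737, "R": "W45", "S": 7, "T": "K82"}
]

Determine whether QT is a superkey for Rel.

Yes

All 9 rows have distinct QT values, so QT → (all attributes) holds and QT is a superkey.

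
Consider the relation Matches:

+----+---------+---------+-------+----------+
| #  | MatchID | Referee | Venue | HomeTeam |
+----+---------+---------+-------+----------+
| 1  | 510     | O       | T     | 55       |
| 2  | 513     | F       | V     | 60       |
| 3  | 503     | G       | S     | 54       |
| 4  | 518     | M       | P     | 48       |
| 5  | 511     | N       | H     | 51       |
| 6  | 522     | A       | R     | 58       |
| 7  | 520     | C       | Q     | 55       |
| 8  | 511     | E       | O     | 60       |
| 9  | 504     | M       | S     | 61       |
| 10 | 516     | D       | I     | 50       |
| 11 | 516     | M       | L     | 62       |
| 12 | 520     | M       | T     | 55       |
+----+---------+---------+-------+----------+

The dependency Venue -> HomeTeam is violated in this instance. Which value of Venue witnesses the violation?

S

Venue=T: rows 1, 12 → HomeTeam = 55, 55 ✓
Venue=V: row 2 → HomeTeam = 60 ✓
Venue=S: rows 3, 9 → HomeTeam takes values {54, 61} — violation
Venue=P: row 4 → HomeTeam = 48 ✓
Venue=H: row 5 → HomeTeam = 51 ✓
Venue=R: row 6 → HomeTeam = 58 ✓
Venue=Q: row 7 → HomeTeam = 55 ✓
Venue=O: row 8 → HomeTeam = 60 ✓
Venue=I: row 10 → HomeTeam = 50 ✓
Venue=L: row 11 → HomeTeam = 62 ✓
The only Venue value with inconsistent HomeTeam is Venue=S.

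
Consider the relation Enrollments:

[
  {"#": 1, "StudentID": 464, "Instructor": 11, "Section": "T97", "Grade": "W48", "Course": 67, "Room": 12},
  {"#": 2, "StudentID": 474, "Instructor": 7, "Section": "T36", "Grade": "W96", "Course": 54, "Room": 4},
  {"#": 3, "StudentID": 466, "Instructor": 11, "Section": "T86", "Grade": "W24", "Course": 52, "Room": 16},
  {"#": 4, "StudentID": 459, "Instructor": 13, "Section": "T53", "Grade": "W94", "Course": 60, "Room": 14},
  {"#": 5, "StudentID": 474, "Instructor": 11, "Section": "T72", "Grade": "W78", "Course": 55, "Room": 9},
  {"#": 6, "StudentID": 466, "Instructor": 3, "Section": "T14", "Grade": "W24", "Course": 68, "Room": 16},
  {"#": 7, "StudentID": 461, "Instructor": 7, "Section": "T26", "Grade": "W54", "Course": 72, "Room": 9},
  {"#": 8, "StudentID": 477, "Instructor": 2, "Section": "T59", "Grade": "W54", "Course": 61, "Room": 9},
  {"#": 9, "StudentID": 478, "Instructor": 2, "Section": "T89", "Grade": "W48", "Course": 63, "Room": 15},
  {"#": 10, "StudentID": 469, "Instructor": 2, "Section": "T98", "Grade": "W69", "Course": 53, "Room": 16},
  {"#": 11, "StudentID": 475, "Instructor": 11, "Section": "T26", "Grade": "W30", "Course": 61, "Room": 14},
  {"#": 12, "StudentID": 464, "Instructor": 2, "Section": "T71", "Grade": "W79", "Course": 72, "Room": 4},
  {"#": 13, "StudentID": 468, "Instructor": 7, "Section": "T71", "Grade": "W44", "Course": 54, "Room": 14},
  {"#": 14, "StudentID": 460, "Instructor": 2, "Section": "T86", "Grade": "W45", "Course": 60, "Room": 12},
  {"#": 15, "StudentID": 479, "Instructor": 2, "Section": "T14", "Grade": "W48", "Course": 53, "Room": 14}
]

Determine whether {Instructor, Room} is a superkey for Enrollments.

Yes

All 15 rows have distinct {Instructor, Room} values, so {Instructor, Room} → (all attributes) holds and {Instructor, Room} is a superkey.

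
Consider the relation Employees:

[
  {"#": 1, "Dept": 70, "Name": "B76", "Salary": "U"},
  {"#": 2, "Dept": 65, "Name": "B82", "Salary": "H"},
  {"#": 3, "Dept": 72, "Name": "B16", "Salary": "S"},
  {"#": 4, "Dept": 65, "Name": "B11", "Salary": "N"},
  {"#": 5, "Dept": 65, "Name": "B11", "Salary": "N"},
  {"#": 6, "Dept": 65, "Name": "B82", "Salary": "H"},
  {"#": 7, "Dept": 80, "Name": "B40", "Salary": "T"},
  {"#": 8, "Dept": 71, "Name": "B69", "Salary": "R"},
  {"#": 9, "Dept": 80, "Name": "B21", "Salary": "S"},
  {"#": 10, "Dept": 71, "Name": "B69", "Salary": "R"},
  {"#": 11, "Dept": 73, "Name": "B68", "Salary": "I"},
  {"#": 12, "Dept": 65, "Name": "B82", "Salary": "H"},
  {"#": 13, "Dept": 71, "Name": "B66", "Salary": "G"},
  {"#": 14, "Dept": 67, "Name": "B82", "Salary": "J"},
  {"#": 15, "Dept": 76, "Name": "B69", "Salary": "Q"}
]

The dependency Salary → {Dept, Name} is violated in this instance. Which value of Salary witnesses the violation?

S

Salary=U: row 1 → {Dept,Name} = (70, B76) ✓
Salary=H: rows 2, 6, 12 → {Dept,Name} = (65, B82), (65, B82), (65, B82) ✓
Salary=S: rows 3, 9 → {Dept,Name} takes values {(72, B16), (80, B21)} — violation
Salary=N: rows 4, 5 → {Dept,Name} = (65, B11), (65, B11) ✓
Salary=T: row 7 → {Dept,Name} = (80, B40) ✓
Salary=R: rows 8, 10 → {Dept,Name} = (71, B69), (71, B69) ✓
Salary=I: row 11 → {Dept,Name} = (73, B68) ✓
Salary=G: row 13 → {Dept,Name} = (71, B66) ✓
Salary=J: row 14 → {Dept,Name} = (67, B82) ✓
Salary=Q: row 15 → {Dept,Name} = (76, B69) ✓
The only Salary value with inconsistent RHS is Salary=S.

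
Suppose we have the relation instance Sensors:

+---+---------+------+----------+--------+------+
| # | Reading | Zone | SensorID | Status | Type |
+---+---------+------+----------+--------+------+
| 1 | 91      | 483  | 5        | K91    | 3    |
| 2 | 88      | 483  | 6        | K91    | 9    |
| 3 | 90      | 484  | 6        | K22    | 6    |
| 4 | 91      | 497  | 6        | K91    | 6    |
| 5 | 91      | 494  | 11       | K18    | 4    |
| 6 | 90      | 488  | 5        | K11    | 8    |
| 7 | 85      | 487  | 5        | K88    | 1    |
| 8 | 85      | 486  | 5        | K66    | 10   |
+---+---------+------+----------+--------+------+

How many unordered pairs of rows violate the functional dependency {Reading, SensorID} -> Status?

1

(Reading=85, SensorID=5): violating pairs (7,8) — 1 pair.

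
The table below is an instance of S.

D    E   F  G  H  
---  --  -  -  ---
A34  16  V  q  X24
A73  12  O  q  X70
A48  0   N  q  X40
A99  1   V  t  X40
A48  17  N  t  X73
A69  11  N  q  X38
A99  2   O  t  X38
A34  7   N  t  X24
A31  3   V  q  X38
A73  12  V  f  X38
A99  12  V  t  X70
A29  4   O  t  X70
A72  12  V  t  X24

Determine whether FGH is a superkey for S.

All 13 rows have distinct FGH values, so FGH → (all attributes) holds and FGH is a superkey.

Yes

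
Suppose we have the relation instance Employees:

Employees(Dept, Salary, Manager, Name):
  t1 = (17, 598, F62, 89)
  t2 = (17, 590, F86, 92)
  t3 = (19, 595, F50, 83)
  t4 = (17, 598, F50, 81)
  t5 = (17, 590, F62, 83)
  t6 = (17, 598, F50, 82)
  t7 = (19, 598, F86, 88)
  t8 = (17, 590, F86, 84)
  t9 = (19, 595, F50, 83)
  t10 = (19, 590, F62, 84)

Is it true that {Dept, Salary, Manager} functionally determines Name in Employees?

No

(Dept=17, Salary=598, Manager=F62): row 1 → Name = 89 ✓
(Dept=17, Salary=590, Manager=F86): rows 2, 8 → Name takes values {92, 84} — violation
(Dept=19, Salary=595, Manager=F50): rows 3, 9 → Name = 83, 83 ✓
(Dept=17, Salary=598, Manager=F50): rows 4, 6 → Name takes values {81, 82} — violation
(Dept=17, Salary=590, Manager=F62): row 5 → Name = 83 ✓
(Dept=19, Salary=598, Manager=F86): row 7 → Name = 88 ✓
(Dept=19, Salary=590, Manager=F62): row 10 → Name = 84 ✓
Two rows agree on {Dept, Salary, Manager} but differ on Name, so {Dept, Salary, Manager} -> Name does not hold.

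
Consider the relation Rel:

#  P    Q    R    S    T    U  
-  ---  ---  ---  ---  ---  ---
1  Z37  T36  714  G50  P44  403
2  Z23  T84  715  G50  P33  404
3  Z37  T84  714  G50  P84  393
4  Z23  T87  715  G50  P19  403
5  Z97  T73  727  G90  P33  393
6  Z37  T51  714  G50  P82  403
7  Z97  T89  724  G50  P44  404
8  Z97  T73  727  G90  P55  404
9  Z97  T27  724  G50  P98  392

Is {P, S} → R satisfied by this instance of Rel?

(P=Z37, S=G50): rows 1, 3, 6 → R = 714, 714, 714 ✓
(P=Z23, S=G50): rows 2, 4 → R = 715, 715 ✓
(P=Z97, S=G90): rows 5, 8 → R = 727, 727 ✓
(P=Z97, S=G50): rows 7, 9 → R = 724, 724 ✓
Every {P, S} value is associated with a single R value, so {P, S} → R holds.

Yes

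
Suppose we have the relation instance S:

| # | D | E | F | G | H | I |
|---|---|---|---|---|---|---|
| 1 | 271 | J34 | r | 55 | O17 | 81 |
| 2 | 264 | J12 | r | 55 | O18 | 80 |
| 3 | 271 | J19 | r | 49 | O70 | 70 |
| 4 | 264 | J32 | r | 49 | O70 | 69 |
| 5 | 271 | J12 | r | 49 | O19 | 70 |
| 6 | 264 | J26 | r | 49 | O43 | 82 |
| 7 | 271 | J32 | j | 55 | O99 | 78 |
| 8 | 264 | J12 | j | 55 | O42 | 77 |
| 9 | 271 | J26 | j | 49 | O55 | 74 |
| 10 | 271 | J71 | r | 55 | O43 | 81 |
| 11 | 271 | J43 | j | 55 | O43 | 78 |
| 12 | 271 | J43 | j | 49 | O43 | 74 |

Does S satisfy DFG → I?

(D=271, F=r, G=55): rows 1, 10 → I = 81, 81 ✓
(D=264, F=r, G=55): row 2 → I = 80 ✓
(D=271, F=r, G=49): rows 3, 5 → I = 70, 70 ✓
(D=264, F=r, G=49): rows 4, 6 → I takes values {69, 82} — violation
(D=271, F=j, G=55): rows 7, 11 → I = 78, 78 ✓
(D=264, F=j, G=55): row 8 → I = 77 ✓
(D=271, F=j, G=49): rows 9, 12 → I = 74, 74 ✓
Two rows agree on DFG but differ on I, so DFG → I does not hold.

No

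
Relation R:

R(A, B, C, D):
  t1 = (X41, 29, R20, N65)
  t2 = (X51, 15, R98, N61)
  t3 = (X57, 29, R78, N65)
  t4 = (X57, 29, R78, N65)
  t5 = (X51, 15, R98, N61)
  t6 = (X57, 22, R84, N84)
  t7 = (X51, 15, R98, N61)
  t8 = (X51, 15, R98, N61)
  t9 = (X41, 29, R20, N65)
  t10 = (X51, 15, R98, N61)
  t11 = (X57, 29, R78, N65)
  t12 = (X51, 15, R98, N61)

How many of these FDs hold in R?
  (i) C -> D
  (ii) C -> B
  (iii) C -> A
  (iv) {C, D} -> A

(i) C -> D: every LHS value maps to a single RHS value — holds.
(ii) C -> B: every LHS value maps to a single RHS value — holds.
(iii) C -> A: every LHS value maps to a single RHS value — holds.
(iv) {C, D} -> A: every LHS value maps to a single RHS value — holds.
4 of the 4 dependencies hold.

4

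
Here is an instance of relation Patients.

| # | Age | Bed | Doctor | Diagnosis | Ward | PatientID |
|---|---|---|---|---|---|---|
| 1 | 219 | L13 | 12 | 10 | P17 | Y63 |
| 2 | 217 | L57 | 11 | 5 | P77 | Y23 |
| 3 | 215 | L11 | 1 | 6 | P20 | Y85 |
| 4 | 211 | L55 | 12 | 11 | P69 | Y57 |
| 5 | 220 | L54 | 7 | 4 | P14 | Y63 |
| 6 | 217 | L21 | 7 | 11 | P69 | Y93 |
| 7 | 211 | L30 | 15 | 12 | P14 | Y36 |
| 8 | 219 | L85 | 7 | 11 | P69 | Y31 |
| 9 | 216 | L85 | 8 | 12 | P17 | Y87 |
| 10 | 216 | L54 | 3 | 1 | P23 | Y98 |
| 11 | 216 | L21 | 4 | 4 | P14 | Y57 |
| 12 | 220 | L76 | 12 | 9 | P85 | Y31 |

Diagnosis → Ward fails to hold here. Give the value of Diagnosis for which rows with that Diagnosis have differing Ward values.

Diagnosis=10: row 1 → Ward = P17 ✓
Diagnosis=5: row 2 → Ward = P77 ✓
Diagnosis=6: row 3 → Ward = P20 ✓
Diagnosis=11: rows 4, 6, 8 → Ward = P69, P69, P69 ✓
Diagnosis=4: rows 5, 11 → Ward = P14, P14 ✓
Diagnosis=12: rows 7, 9 → Ward takes values {P14, P17} — violation
Diagnosis=1: row 10 → Ward = P23 ✓
Diagnosis=9: row 12 → Ward = P85 ✓
The only Diagnosis value with inconsistent Ward is Diagnosis=12.

12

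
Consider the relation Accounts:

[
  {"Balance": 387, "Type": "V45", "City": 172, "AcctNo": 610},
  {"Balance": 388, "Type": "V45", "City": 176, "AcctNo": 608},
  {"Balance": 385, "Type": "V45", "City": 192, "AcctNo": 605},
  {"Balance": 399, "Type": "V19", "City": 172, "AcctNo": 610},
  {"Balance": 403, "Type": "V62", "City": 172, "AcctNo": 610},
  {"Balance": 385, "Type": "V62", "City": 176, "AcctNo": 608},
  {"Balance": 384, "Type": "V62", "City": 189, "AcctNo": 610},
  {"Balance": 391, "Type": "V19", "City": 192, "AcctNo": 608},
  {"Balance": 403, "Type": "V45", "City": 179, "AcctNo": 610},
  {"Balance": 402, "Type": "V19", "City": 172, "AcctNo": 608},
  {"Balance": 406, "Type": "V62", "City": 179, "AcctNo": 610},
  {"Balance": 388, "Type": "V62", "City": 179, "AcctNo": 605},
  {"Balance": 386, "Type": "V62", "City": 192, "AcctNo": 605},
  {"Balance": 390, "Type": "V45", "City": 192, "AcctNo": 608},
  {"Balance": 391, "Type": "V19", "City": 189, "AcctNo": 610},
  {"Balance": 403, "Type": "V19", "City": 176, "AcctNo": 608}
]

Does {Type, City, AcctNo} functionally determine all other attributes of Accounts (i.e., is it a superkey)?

Yes

All 16 rows have distinct {Type, City, AcctNo} values, so {Type, City, AcctNo} → (all attributes) holds and {Type, City, AcctNo} is a superkey.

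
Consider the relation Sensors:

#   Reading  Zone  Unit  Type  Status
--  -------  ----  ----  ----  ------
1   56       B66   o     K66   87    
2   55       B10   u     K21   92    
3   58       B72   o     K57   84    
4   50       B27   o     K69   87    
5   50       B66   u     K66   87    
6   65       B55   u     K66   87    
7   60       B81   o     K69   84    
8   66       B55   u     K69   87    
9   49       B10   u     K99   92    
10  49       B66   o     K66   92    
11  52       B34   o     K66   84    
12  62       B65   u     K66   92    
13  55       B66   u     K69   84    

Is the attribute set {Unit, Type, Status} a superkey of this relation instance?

Rows 5 and 6 have the same {Unit, Type, Status} value (Unit=u, Type=K66, Status=87) but are distinct tuples, so {Unit, Type, Status} does not determine every attribute — not a superkey.

No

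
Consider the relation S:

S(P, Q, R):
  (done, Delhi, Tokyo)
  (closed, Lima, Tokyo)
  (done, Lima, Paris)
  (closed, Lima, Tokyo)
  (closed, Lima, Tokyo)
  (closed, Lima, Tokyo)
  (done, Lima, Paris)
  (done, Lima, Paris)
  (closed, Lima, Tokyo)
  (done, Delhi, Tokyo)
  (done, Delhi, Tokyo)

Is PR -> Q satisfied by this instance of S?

Yes

(P=done, R=Tokyo): 3 rows → Q = Delhi, Delhi, Delhi ✓
(P=closed, R=Tokyo): 5 rows → Q = Lima, Lima, Lima, Lima, Lima ✓
(P=done, R=Paris): 3 rows → Q = Lima, Lima, Lima ✓
Every PR value is associated with a single Q value, so PR -> Q holds.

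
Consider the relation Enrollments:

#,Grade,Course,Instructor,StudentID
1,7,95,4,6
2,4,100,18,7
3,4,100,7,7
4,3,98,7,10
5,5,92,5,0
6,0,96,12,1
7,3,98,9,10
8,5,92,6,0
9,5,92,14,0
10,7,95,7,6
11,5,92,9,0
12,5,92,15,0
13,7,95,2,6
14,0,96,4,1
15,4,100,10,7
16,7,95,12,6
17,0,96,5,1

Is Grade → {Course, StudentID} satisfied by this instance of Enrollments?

Yes

Grade=7: rows 1, 10, 13, 16 → {Course,StudentID} = (95, 6), (95, 6), (95, 6), (95, 6) ✓
Grade=4: rows 2, 3, 15 → {Course,StudentID} = (100, 7), (100, 7), (100, 7) ✓
Grade=3: rows 4, 7 → {Course,StudentID} = (98, 10), (98, 10) ✓
Grade=5: rows 5, 8, 9, 11, 12 → {Course,StudentID} = (92, 0), (92, 0), (92, 0), (92, 0), (92, 0) ✓
Grade=0: rows 6, 14, 17 → {Course,StudentID} = (96, 1), (96, 1), (96, 1) ✓
Every Grade value is associated with a single {Course, StudentID} value, so Grade → {Course, StudentID} holds.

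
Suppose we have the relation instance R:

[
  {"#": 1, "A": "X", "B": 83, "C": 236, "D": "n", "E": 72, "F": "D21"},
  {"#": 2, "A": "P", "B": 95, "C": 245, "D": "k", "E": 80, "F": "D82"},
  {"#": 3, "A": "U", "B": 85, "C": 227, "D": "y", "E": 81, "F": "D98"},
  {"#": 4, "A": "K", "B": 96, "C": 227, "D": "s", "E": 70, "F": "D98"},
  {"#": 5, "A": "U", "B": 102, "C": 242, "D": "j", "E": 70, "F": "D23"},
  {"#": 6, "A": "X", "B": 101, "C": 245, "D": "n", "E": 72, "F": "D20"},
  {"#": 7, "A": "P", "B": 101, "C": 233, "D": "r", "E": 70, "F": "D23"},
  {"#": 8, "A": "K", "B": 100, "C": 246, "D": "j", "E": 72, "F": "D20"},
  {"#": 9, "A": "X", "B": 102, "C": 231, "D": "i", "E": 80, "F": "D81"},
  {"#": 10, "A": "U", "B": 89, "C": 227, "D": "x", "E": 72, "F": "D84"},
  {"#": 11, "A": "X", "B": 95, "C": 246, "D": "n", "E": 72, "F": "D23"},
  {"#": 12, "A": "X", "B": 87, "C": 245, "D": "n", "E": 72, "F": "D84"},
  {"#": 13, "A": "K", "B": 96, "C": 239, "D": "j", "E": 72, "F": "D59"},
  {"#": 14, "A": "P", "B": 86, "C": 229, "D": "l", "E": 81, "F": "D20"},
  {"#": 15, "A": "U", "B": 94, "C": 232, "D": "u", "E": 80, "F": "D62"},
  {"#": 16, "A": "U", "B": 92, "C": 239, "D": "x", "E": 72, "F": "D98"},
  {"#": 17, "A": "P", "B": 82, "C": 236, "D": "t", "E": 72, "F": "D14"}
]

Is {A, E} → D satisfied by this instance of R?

Yes

(A=X, E=72): rows 1, 6, 11, 12 → D = n, n, n, n ✓
(A=P, E=80): row 2 → D = k ✓
(A=U, E=81): row 3 → D = y ✓
(A=K, E=70): row 4 → D = s ✓
(A=U, E=70): row 5 → D = j ✓
(A=P, E=70): row 7 → D = r ✓
(A=K, E=72): rows 8, 13 → D = j, j ✓
(A=X, E=80): row 9 → D = i ✓
(A=U, E=72): rows 10, 16 → D = x, x ✓
(A=P, E=81): row 14 → D = l ✓
(A=U, E=80): row 15 → D = u ✓
(A=P, E=72): row 17 → D = t ✓
Every {A, E} value is associated with a single D value, so {A, E} → D holds.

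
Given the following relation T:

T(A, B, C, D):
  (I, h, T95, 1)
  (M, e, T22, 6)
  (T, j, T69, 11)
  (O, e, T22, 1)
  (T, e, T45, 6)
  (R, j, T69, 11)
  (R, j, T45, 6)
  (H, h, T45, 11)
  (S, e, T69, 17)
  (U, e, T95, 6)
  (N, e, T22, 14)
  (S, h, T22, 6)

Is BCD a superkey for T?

No

Two distinct rows share (B=j, C=T69, D=11), so BCD does not determine every attribute — not a superkey.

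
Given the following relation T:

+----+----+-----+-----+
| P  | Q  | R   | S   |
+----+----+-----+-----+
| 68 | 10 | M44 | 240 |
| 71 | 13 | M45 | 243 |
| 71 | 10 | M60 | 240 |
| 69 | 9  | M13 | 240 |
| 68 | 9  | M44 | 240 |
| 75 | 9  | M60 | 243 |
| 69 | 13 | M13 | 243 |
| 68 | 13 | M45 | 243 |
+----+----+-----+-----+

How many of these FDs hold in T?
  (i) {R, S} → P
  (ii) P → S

(i) {R, S} → P: (R=M45, S=243): 2 rows → P takes values {71, 68} — violation — fails.
(ii) P → S: P=68: 3 rows → S takes values {240, 243} — violation; P=71: 2 rows → S takes values {243, 240} — violation; P=69: 2 rows → S takes values {240, 243} — violation — fails.
None of the 2 dependencies hold.

0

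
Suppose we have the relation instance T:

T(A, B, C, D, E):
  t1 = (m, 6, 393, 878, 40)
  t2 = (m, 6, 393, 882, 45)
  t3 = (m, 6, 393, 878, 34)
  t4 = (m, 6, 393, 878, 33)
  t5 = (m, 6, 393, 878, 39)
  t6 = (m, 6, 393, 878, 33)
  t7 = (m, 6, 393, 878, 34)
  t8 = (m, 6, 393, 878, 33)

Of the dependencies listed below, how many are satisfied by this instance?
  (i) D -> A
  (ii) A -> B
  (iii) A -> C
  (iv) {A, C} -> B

(i) D -> A: every LHS value maps to a single RHS value — holds.
(ii) A -> B: every LHS value maps to a single RHS value — holds.
(iii) A -> C: every LHS value maps to a single RHS value — holds.
(iv) {A, C} -> B: every LHS value maps to a single RHS value — holds.
4 of the 4 dependencies hold.

4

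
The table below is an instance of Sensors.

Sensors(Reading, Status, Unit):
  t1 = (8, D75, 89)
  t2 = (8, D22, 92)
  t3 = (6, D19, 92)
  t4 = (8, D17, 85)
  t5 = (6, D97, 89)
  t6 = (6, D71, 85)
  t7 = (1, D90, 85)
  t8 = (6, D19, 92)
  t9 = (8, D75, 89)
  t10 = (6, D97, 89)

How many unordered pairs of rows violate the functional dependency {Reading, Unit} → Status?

0

(Reading=8, Unit=89): all 2 rows agree on Status — 0 pairs.
(Reading=6, Unit=92): all 2 rows agree on Status — 0 pairs.
(Reading=6, Unit=89): all 2 rows agree on Status — 0 pairs.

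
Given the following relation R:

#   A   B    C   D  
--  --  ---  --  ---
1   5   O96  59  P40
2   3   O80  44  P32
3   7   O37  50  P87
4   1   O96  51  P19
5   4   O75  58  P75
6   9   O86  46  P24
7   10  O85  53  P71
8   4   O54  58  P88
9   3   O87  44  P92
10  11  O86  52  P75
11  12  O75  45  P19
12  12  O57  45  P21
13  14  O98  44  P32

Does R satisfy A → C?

A=5: row 1 → C = 59 ✓
A=3: rows 2, 9 → C = 44, 44 ✓
A=7: row 3 → C = 50 ✓
A=1: row 4 → C = 51 ✓
A=4: rows 5, 8 → C = 58, 58 ✓
A=9: row 6 → C = 46 ✓
A=10: row 7 → C = 53 ✓
A=11: row 10 → C = 52 ✓
A=12: rows 11, 12 → C = 45, 45 ✓
A=14: row 13 → C = 44 ✓
Every A value is associated with a single C value, so A → C holds.

Yes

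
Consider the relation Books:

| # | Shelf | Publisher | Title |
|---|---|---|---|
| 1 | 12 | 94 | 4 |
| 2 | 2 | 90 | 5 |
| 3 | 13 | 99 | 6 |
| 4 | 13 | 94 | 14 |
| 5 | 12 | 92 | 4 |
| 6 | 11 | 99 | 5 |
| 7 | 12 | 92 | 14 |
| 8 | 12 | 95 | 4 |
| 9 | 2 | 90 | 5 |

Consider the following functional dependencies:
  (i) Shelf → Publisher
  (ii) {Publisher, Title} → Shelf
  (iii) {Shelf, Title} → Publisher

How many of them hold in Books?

(i) Shelf → Publisher: Shelf=12: rows 1, 5, 7, 8 → Publisher takes values {94, 92, 95} — violation; Shelf=13: rows 3, 4 → Publisher takes values {99, 94} — violation — fails.
(ii) {Publisher, Title} → Shelf: every LHS value maps to a single RHS value — holds.
(iii) {Shelf, Title} → Publisher: (Shelf=12, Title=4): rows 1, 5, 8 → Publisher takes values {94, 92, 95} — violation — fails.
1 of the 3 dependencies holds.

1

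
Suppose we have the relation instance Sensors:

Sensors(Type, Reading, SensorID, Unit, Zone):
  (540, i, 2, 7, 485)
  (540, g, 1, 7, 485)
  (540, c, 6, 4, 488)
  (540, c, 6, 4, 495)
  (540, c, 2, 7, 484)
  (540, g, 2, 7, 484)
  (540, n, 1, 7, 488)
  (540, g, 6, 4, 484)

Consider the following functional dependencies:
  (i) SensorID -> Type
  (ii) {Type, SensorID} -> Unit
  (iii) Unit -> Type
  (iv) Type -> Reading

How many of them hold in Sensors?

3

(i) SensorID -> Type: every LHS value maps to a single RHS value — holds.
(ii) {Type, SensorID} -> Unit: every LHS value maps to a single RHS value — holds.
(iii) Unit -> Type: every LHS value maps to a single RHS value — holds.
(iv) Type -> Reading: Type=540: 8 rows → Reading takes values {i, g, c, n} — violation — fails.
3 of the 4 dependencies hold.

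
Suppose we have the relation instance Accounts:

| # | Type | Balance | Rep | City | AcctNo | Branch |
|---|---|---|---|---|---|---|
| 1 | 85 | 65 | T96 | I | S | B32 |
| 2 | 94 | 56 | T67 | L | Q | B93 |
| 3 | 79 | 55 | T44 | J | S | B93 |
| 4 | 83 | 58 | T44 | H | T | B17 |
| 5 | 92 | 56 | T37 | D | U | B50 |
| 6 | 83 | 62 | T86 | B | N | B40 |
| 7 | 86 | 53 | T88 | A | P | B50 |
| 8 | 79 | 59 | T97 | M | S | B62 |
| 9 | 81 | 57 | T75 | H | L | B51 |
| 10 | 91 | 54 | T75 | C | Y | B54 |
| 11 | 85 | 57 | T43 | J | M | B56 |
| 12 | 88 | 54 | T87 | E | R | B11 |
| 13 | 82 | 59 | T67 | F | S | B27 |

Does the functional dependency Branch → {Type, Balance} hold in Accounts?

No

Branch=B32: row 1 → {Type,Balance} = (85, 65) ✓
Branch=B93: rows 2, 3 → {Type,Balance} takes values {(94, 56), (79, 55)} — violation
Branch=B17: row 4 → {Type,Balance} = (83, 58) ✓
Branch=B50: rows 5, 7 → {Type,Balance} takes values {(92, 56), (86, 53)} — violation
Branch=B40: row 6 → {Type,Balance} = (83, 62) ✓
Branch=B62: row 8 → {Type,Balance} = (79, 59) ✓
Branch=B51: row 9 → {Type,Balance} = (81, 57) ✓
Branch=B54: row 10 → {Type,Balance} = (91, 54) ✓
Branch=B56: row 11 → {Type,Balance} = (85, 57) ✓
Branch=B11: row 12 → {Type,Balance} = (88, 54) ✓
Branch=B27: row 13 → {Type,Balance} = (82, 59) ✓
Two rows agree on Branch but differ on {Type, Balance}, so Branch → {Type, Balance} does not hold.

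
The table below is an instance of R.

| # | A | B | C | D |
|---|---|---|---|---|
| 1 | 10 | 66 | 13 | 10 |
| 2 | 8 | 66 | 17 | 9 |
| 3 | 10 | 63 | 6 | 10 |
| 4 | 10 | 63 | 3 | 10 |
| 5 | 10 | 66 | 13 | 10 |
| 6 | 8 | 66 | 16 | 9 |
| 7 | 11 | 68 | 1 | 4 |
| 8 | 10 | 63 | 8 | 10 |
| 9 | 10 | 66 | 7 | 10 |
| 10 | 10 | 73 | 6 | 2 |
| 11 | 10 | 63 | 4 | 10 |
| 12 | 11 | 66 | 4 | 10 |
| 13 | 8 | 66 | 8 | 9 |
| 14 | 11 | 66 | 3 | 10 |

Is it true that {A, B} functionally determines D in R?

Yes

(A=10, B=66): rows 1, 5, 9 → D = 10, 10, 10 ✓
(A=8, B=66): rows 2, 6, 13 → D = 9, 9, 9 ✓
(A=10, B=63): rows 3, 4, 8, 11 → D = 10, 10, 10, 10 ✓
(A=11, B=68): row 7 → D = 4 ✓
(A=10, B=73): row 10 → D = 2 ✓
(A=11, B=66): rows 12, 14 → D = 10, 10 ✓
Every {A, B} value is associated with a single D value, so {A, B} -> D holds.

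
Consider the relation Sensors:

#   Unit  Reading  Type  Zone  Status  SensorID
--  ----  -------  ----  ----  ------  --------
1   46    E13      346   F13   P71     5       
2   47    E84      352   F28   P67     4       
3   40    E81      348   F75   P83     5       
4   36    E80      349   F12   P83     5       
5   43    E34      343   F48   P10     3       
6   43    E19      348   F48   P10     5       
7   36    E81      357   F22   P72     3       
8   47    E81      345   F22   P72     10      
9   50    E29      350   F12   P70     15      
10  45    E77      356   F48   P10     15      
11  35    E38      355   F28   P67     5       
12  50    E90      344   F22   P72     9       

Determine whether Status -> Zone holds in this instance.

Status=P71: row 1 → Zone = F13 ✓
Status=P67: rows 2, 11 → Zone = F28, F28 ✓
Status=P83: rows 3, 4 → Zone takes values {F75, F12} — violation
Status=P10: rows 5, 6, 10 → Zone = F48, F48, F48 ✓
Status=P72: rows 7, 8, 12 → Zone = F22, F22, F22 ✓
Status=P70: row 9 → Zone = F12 ✓
Two rows agree on Status but differ on Zone, so Status -> Zone does not hold.

No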